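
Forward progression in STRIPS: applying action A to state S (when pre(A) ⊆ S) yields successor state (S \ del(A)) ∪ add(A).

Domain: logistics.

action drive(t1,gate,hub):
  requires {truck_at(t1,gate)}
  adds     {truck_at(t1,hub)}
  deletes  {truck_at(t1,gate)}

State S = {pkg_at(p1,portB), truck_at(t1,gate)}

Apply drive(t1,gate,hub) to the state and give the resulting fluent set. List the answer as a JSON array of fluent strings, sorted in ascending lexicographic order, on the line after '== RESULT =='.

Compute (S \ del) ∪ add:
  pre ⊆ S: {truck_at(t1,gate)} ⊆ S  — applicable
  S \ del = {pkg_at(p1,portB)}
  ∪ add   = {pkg_at(p1,portB), truck_at(t1,hub)}

== RESULT ==
["pkg_at(p1,portB)", "truck_at(t1,hub)"]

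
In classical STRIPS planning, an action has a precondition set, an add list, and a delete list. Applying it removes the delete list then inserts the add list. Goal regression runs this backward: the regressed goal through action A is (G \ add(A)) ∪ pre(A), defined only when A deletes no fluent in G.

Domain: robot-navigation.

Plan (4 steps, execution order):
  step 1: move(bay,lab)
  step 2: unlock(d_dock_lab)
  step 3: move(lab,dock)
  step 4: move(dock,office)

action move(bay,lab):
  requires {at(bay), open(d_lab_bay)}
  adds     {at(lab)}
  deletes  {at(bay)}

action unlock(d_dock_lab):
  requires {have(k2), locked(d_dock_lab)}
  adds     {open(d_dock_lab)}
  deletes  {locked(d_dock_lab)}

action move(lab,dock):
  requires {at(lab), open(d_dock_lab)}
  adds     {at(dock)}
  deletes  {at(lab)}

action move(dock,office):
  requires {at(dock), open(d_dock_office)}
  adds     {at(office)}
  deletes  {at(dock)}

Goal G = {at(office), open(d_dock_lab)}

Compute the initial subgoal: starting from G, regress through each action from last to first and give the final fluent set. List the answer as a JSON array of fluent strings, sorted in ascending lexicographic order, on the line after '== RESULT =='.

Regress step by step:
  through step 4 (move(dock,office)): drop {at(office)}, keep {open(d_dock_lab)}, require {at(dock), open(d_dock_office)}
    → {at(dock), open(d_dock_lab), open(d_dock_office)}
  through step 3 (move(lab,dock)): drop {at(dock)}, keep {open(d_dock_lab), open(d_dock_office)}, require {at(lab), open(d_dock_lab)}
    → {at(lab), open(d_dock_lab), open(d_dock_office)}
  through step 2 (unlock(d_dock_lab)): drop {open(d_dock_lab)}, keep {at(lab), open(d_dock_office)}, require {have(k2), locked(d_dock_lab)}
    → {at(lab), have(k2), locked(d_dock_lab), open(d_dock_office)}
  through step 1 (move(bay,lab)): drop {at(lab)}, keep {have(k2), locked(d_dock_lab), open(d_dock_office)}, require {at(bay), open(d_lab_bay)}
    → {at(bay), have(k2), locked(d_dock_lab), open(d_dock_office), open(d_lab_bay)}

== RESULT ==
["at(bay)", "have(k2)", "locked(d_dock_lab)", "open(d_dock_office)", "open(d_lab_bay)"]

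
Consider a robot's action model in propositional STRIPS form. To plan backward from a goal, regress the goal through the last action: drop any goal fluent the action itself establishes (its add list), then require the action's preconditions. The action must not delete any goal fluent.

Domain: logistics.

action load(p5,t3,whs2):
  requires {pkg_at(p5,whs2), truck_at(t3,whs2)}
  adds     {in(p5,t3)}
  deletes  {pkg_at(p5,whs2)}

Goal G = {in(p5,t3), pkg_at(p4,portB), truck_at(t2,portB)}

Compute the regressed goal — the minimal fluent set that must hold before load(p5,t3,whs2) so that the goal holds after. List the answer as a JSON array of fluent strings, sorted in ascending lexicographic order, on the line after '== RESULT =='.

Regress:
  G ∩ del = {}  (empty — regression defined)
  G \ add = {in(p5,t3), pkg_at(p4,portB), truck_at(t2,portB)} \ {in(p5,t3)} = {pkg_at(p4,portB), truck_at(t2,portB)}
  ∪ pre   = {pkg_at(p4,portB), truck_at(t2,portB)} ∪ {pkg_at(p5,whs2), truck_at(t3,whs2)}
          = {pkg_at(p4,portB), pkg_at(p5,whs2), truck_at(t2,portB), truck_at(t3,whs2)}

== RESULT ==
["pkg_at(p4,portB)", "pkg_at(p5,whs2)", "truck_at(t2,portB)", "truck_at(t3,whs2)"]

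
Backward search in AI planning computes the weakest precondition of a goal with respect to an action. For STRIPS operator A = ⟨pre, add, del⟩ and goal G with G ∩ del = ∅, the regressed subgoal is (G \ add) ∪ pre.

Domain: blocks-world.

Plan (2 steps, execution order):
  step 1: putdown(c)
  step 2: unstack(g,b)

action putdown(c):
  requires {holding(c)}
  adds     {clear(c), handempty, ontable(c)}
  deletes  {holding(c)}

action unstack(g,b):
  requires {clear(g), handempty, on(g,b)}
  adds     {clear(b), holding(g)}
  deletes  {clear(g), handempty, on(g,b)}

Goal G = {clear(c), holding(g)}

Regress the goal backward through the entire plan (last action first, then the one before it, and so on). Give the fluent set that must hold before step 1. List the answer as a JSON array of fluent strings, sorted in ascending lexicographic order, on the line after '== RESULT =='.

Work backward from the goal:
  through step 2 (unstack(g,b)): drop {holding(g)}, keep {clear(c)}, require {clear(g), handempty, on(g,b)}
    → {clear(c), clear(g), handempty, on(g,b)}
  through step 1 (putdown(c)): drop {clear(c), handempty}, keep {clear(g), on(g,b)}, require {holding(c)}
    → {clear(g), holding(c), on(g,b)}

== RESULT ==
["clear(g)", "holding(c)", "on(g,b)"]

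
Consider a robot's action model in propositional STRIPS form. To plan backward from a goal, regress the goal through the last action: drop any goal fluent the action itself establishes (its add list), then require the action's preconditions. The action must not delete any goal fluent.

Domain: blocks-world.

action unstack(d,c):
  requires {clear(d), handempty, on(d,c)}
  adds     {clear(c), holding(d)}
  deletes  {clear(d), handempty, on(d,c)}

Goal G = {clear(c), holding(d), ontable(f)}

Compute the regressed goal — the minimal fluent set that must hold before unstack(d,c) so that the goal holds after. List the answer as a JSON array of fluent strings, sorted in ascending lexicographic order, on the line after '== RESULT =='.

Compute (G \ add) ∪ pre:
  G ∩ del = {}  (empty — regression defined)
  G \ add = {clear(c), holding(d), ontable(f)} \ {clear(c), holding(d)} = {ontable(f)}
  ∪ pre   = {ontable(f)} ∪ {clear(d), handempty, on(d,c)}
          = {clear(d), handempty, on(d,c), ontable(f)}

== RESULT ==
["clear(d)", "handempty", "on(d,c)", "ontable(f)"]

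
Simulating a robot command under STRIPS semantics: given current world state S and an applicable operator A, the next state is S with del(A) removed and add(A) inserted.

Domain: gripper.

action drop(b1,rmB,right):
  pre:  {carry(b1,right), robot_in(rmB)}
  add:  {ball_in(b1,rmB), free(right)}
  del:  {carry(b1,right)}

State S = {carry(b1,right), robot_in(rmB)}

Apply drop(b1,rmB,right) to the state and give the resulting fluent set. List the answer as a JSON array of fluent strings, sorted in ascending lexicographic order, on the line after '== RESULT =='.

Progress:
  pre ⊆ S: {carry(b1,right), robot_in(rmB)} ⊆ S  — applicable
  S \ del = {robot_in(rmB)}
  ∪ add   = {ball_in(b1,rmB), free(right), robot_in(rmB)}

== RESULT ==
["ball_in(b1,rmB)", "free(right)", "robot_in(rmB)"]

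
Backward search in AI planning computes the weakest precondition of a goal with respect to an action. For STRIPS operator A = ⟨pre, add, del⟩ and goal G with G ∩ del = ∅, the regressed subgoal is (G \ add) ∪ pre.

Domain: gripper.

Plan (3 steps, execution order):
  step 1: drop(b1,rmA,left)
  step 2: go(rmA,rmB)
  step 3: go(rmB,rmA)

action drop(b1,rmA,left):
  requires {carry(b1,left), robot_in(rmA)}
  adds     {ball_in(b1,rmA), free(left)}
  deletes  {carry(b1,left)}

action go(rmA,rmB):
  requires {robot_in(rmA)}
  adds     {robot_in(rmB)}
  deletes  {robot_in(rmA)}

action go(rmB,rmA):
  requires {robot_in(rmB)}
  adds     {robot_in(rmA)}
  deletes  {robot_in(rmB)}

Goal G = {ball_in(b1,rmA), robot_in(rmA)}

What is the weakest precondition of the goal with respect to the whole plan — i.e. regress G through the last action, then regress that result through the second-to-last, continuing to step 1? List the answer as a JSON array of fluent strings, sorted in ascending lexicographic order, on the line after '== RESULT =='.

Regress step by step:
  through step 3 (go(rmB,rmA)): drop {robot_in(rmA)}, keep {ball_in(b1,rmA)}, require {robot_in(rmB)}
    → {ball_in(b1,rmA), robot_in(rmB)}
  through step 2 (go(rmA,rmB)): drop {robot_in(rmB)}, keep {ball_in(b1,rmA)}, require {robot_in(rmA)}
    → {ball_in(b1,rmA), robot_in(rmA)}
  through step 1 (drop(b1,rmA,left)): drop {ball_in(b1,rmA)}, keep {robot_in(rmA)}, require {carry(b1,left), robot_in(rmA)}
    → {carry(b1,left), robot_in(rmA)}

== RESULT ==
["carry(b1,left)", "robot_in(rmA)"]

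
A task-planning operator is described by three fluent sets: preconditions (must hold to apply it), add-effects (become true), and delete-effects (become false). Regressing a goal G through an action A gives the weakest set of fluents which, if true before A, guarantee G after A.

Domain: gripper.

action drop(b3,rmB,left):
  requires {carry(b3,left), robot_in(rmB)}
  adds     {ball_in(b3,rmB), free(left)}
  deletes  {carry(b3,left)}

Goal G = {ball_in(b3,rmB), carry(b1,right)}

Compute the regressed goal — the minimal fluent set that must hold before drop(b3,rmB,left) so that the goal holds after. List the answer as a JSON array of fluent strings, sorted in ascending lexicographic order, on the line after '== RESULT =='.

Compute (G \ add) ∪ pre:
  G ∩ del = {}  (empty — regression defined)
  G \ add = {ball_in(b3,rmB), carry(b1,right)} \ {ball_in(b3,rmB), free(left)} = {carry(b1,right)}
  ∪ pre   = {carry(b1,right)} ∪ {carry(b3,left), robot_in(rmB)}
          = {carry(b1,right), carry(b3,left), robot_in(rmB)}

== RESULT ==
["carry(b1,right)", "carry(b3,left)", "robot_in(rmB)"]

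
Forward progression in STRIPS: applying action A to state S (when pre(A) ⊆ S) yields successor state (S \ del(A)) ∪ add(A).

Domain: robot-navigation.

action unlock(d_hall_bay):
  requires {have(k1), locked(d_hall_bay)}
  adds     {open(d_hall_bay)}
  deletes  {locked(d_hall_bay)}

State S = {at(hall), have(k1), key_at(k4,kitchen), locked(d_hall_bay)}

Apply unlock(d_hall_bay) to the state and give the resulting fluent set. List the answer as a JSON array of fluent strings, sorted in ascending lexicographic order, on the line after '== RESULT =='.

Compute (S \ del) ∪ add:
  pre ⊆ S: {have(k1), locked(d_hall_bay)} ⊆ S  — applicable
  S \ del = {at(hall), have(k1), key_at(k4,kitchen)}
  ∪ add   = {at(hall), have(k1), key_at(k4,kitchen), open(d_hall_bay)}

== RESULT ==
["at(hall)", "have(k1)", "key_at(k4,kitchen)", "open(d_hall_bay)"]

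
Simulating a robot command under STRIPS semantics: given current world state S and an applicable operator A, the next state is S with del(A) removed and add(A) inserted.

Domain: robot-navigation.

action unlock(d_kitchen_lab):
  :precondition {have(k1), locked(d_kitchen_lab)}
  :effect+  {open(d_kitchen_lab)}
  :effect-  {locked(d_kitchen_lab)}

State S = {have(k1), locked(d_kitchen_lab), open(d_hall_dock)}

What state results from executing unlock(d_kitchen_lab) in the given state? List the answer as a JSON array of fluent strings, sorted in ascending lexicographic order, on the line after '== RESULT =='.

Progress:
  pre ⊆ S: {have(k1), locked(d_kitchen_lab)} ⊆ S  — applicable
  S \ del = {have(k1), open(d_hall_dock)}
  ∪ add   = {have(k1), open(d_hall_dock), open(d_kitchen_lab)}

== RESULT ==
["have(k1)", "open(d_hall_dock)", "open(d_kitchen_lab)"]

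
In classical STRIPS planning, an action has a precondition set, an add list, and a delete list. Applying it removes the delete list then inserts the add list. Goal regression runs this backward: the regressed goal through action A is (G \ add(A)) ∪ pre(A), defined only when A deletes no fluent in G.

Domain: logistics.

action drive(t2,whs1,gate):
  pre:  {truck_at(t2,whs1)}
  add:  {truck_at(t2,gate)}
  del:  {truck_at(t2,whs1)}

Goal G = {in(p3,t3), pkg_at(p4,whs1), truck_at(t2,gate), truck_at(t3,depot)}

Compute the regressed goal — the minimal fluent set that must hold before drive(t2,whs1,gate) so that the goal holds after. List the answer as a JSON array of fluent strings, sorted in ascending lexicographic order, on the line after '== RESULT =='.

Compute (G \ add) ∪ pre:
  G ∩ del = {}  (empty — regression defined)
  G \ add = {in(p3,t3), pkg_at(p4,whs1), truck_at(t2,gate), truck_at(t3,depot)} \ {truck_at(t2,gate)} = {in(p3,t3), pkg_at(p4,whs1), truck_at(t3,depot)}
  ∪ pre   = {in(p3,t3), pkg_at(p4,whs1), truck_at(t3,depot)} ∪ {truck_at(t2,whs1)}
          = {in(p3,t3), pkg_at(p4,whs1), truck_at(t2,whs1), truck_at(t3,depot)}

== RESULT ==
["in(p3,t3)", "pkg_at(p4,whs1)", "truck_at(t2,whs1)", "truck_at(t3,depot)"]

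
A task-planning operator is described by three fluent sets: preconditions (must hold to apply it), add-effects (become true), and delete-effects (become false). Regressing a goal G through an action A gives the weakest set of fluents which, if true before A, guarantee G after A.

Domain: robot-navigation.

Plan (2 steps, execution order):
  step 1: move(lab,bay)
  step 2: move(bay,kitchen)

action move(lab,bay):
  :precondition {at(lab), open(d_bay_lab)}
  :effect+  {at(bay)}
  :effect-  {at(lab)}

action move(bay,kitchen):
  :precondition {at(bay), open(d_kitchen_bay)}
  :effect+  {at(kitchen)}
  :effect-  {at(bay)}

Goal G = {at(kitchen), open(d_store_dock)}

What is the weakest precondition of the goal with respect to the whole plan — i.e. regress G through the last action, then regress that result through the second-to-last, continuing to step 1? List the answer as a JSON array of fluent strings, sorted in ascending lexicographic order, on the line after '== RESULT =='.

Regress step by step:
  through step 2 (move(bay,kitchen)): drop {at(kitchen)}, keep {open(d_store_dock)}, require {at(bay), open(d_kitchen_bay)}
    → {at(bay), open(d_kitchen_bay), open(d_store_dock)}
  through step 1 (move(lab,bay)): drop {at(bay)}, keep {open(d_kitchen_bay), open(d_store_dock)}, require {at(lab), open(d_bay_lab)}
    → {at(lab), open(d_bay_lab), open(d_kitchen_bay), open(d_store_dock)}

== RESULT ==
["at(lab)", "open(d_bay_lab)", "open(d_kitchen_bay)", "open(d_store_dock)"]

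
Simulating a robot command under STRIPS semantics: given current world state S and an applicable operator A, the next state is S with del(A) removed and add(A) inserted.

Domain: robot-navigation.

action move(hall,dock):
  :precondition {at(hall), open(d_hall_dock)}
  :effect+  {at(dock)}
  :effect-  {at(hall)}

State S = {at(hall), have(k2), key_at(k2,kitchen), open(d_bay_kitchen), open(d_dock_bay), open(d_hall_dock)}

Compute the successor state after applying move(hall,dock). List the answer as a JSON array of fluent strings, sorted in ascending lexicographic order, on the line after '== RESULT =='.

Compute (S \ del) ∪ add:
  pre ⊆ S: {at(hall), open(d_hall_dock)} ⊆ S  — applicable
  S \ del = {have(k2), key_at(k2,kitchen), open(d_bay_kitchen), open(d_dock_bay), open(d_hall_dock)}
  ∪ add   = {at(dock), have(k2), key_at(k2,kitchen), open(d_bay_kitchen), open(d_dock_bay), open(d_hall_dock)}

== RESULT ==
["at(dock)", "have(k2)", "key_at(k2,kitchen)", "open(d_bay_kitchen)", "open(d_dock_bay)", "open(d_hall_dock)"]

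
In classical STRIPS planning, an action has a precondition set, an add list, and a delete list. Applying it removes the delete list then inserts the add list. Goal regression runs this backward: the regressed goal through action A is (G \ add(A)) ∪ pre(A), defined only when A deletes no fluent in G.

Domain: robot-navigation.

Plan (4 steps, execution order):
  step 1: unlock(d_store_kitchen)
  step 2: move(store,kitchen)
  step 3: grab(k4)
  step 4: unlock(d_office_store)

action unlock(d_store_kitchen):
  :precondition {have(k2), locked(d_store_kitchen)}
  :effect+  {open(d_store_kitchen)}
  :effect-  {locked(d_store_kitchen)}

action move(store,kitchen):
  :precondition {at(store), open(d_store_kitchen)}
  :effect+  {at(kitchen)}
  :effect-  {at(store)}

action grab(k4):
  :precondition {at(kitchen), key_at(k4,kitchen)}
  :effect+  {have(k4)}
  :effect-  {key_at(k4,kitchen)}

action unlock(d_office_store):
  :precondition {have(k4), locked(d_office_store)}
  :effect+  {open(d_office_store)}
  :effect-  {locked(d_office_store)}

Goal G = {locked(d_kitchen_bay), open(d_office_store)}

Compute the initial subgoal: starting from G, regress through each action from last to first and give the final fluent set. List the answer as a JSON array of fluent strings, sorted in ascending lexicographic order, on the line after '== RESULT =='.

Regress step by step:
  through step 4 (unlock(d_office_store)): drop {open(d_office_store)}, keep {locked(d_kitchen_bay)}, require {have(k4), locked(d_office_store)}
    → {have(k4), locked(d_kitchen_bay), locked(d_office_store)}
  through step 3 (grab(k4)): drop {have(k4)}, keep {locked(d_kitchen_bay), locked(d_office_store)}, require {at(kitchen), key_at(k4,kitchen)}
    → {at(kitchen), key_at(k4,kitchen), locked(d_kitchen_bay), locked(d_office_store)}
  through step 2 (move(store,kitchen)): drop {at(kitchen)}, keep {key_at(k4,kitchen), locked(d_kitchen_bay), locked(d_office_store)}, require {at(store), open(d_store_kitchen)}
    → {at(store), key_at(k4,kitchen), locked(d_kitchen_bay), locked(d_office_store), open(d_store_kitchen)}
  through step 1 (unlock(d_store_kitchen)): drop {open(d_store_kitchen)}, keep {at(store), key_at(k4,kitchen), locked(d_kitchen_bay), locked(d_office_store)}, require {have(k2), locked(d_store_kitchen)}
    → {at(store), have(k2), key_at(k4,kitchen), locked(d_kitchen_bay), locked(d_office_store), locked(d_store_kitchen)}

== RESULT ==
["at(store)", "have(k2)", "key_at(k4,kitchen)", "locked(d_kitchen_bay)", "locked(d_office_store)", "locked(d_store_kitchen)"]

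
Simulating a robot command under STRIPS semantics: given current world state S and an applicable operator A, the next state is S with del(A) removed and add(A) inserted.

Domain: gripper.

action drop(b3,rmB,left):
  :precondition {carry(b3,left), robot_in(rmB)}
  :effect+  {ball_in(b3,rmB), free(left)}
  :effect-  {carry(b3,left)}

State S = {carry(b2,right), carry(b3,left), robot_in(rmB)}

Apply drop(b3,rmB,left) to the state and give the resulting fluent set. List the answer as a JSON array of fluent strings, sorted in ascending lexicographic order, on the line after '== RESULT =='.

Compute (S \ del) ∪ add:
  pre ⊆ S: {carry(b3,left), robot_in(rmB)} ⊆ S  — applicable
  S \ del = {carry(b2,right), robot_in(rmB)}
  ∪ add   = {ball_in(b3,rmB), carry(b2,right), free(left), robot_in(rmB)}

== RESULT ==
["ball_in(b3,rmB)", "carry(b2,right)", "free(left)", "robot_in(rmB)"]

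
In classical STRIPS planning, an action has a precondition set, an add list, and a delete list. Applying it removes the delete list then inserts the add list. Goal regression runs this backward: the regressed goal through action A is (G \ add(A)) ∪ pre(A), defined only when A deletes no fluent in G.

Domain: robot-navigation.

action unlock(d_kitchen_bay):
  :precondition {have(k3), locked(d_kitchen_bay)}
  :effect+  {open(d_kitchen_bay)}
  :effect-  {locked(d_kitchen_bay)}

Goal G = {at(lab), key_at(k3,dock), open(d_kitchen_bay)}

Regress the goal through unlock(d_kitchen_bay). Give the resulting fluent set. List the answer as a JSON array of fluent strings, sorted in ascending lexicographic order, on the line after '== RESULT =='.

Regress:
  G ∩ del = {}  (empty — regression defined)
  G \ add = {at(lab), key_at(k3,dock), open(d_kitchen_bay)} \ {open(d_kitchen_bay)} = {at(lab), key_at(k3,dock)}
  ∪ pre   = {at(lab), key_at(k3,dock)} ∪ {have(k3), locked(d_kitchen_bay)}
          = {at(lab), have(k3), key_at(k3,dock), locked(d_kitchen_bay)}

== RESULT ==
["at(lab)", "have(k3)", "key_at(k3,dock)", "locked(d_kitchen_bay)"]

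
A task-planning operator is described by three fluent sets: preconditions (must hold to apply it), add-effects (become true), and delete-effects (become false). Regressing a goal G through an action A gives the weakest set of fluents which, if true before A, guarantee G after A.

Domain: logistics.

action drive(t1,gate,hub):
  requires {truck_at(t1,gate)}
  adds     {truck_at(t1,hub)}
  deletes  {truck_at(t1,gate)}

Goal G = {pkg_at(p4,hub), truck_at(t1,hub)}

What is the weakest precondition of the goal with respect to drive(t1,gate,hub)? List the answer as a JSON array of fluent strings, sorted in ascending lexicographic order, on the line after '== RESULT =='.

Compute (G \ add) ∪ pre:
  G ∩ del = {}  (empty — regression defined)
  G \ add = {pkg_at(p4,hub), truck_at(t1,hub)} \ {truck_at(t1,hub)} = {pkg_at(p4,hub)}
  ∪ pre   = {pkg_at(p4,hub)} ∪ {truck_at(t1,gate)}
          = {pkg_at(p4,hub), truck_at(t1,gate)}

== RESULT ==
["pkg_at(p4,hub)", "truck_at(t1,gate)"]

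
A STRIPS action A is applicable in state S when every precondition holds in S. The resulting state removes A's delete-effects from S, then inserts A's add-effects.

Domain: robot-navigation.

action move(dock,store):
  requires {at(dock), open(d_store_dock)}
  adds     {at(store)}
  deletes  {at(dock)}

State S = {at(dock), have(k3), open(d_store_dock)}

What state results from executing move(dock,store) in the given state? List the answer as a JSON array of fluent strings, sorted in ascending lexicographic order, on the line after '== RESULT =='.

Compute (S \ del) ∪ add:
  pre ⊆ S: {at(dock), open(d_store_dock)} ⊆ S  — applicable
  S \ del = {have(k3), open(d_store_dock)}
  ∪ add   = {at(store), have(k3), open(d_store_dock)}

== RESULT ==
["at(store)", "have(k3)", "open(d_store_dock)"]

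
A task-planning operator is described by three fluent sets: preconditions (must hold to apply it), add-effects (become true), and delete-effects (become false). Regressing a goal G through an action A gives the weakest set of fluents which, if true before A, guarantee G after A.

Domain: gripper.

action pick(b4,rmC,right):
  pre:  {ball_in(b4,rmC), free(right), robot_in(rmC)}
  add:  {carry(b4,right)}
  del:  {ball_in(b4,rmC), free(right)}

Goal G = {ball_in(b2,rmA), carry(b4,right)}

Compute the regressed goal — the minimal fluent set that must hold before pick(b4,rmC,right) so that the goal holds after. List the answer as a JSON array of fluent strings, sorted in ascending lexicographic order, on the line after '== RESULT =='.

Regress:
  G ∩ del = {}  (empty — regression defined)
  G \ add = {ball_in(b2,rmA), carry(b4,right)} \ {carry(b4,right)} = {ball_in(b2,rmA)}
  ∪ pre   = {ball_in(b2,rmA)} ∪ {ball_in(b4,rmC), free(right), robot_in(rmC)}
          = {ball_in(b2,rmA), ball_in(b4,rmC), free(right), robot_in(rmC)}

== RESULT ==
["ball_in(b2,rmA)", "ball_in(b4,rmC)", "free(right)", "robot_in(rmC)"]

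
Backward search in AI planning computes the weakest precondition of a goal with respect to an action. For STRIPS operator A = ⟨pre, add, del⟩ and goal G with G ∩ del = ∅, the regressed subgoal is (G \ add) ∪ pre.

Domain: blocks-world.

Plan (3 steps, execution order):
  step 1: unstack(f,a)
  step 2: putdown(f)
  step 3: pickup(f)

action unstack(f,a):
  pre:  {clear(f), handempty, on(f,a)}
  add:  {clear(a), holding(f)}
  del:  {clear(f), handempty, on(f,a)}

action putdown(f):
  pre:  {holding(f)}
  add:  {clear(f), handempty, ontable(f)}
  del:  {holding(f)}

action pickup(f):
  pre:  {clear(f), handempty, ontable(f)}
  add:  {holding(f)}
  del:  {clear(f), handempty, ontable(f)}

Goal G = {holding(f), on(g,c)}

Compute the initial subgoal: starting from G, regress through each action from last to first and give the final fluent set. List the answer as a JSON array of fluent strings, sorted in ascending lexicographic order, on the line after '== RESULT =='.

Regress step by step:
  through step 3 (pickup(f)): drop {holding(f)}, keep {on(g,c)}, require {clear(f), handempty, ontable(f)}
    → {clear(f), handempty, on(g,c), ontable(f)}
  through step 2 (putdown(f)): drop {clear(f), handempty, ontable(f)}, keep {on(g,c)}, require {holding(f)}
    → {holding(f), on(g,c)}
  through step 1 (unstack(f,a)): drop {holding(f)}, keep {on(g,c)}, require {clear(f), handempty, on(f,a)}
    → {clear(f), handempty, on(f,a), on(g,c)}

== RESULT ==
["clear(f)", "handempty", "on(f,a)", "on(g,c)"]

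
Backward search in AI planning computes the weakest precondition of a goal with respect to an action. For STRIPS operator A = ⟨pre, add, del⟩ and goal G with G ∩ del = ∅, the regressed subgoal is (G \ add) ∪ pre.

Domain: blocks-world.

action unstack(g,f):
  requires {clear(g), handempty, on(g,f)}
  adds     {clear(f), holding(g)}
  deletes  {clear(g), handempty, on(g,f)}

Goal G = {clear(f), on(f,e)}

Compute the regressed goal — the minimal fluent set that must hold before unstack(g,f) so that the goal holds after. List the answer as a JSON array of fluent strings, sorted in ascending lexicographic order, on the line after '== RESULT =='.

Compute (G \ add) ∪ pre:
  G ∩ del = {}  (empty — regression defined)
  G \ add = {clear(f), on(f,e)} \ {clear(f), holding(g)} = {on(f,e)}
  ∪ pre   = {on(f,e)} ∪ {clear(g), handempty, on(g,f)}
          = {clear(g), handempty, on(f,e), on(g,f)}

== RESULT ==
["clear(g)", "handempty", "on(f,e)", "on(g,f)"]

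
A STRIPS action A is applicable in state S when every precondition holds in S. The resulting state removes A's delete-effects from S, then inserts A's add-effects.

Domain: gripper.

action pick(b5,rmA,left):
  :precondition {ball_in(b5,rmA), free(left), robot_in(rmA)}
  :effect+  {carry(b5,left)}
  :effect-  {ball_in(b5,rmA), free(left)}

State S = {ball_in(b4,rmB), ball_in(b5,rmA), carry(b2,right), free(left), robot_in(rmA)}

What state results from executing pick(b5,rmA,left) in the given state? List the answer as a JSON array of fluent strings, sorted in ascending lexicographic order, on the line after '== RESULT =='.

Compute (S \ del) ∪ add:
  pre ⊆ S: {ball_in(b5,rmA), free(left), robot_in(rmA)} ⊆ S  — applicable
  S \ del = {ball_in(b4,rmB), carry(b2,right), robot_in(rmA)}
  ∪ add   = {ball_in(b4,rmB), carry(b2,right), carry(b5,left), robot_in(rmA)}

== RESULT ==
["ball_in(b4,rmB)", "carry(b2,right)", "carry(b5,left)", "robot_in(rmA)"]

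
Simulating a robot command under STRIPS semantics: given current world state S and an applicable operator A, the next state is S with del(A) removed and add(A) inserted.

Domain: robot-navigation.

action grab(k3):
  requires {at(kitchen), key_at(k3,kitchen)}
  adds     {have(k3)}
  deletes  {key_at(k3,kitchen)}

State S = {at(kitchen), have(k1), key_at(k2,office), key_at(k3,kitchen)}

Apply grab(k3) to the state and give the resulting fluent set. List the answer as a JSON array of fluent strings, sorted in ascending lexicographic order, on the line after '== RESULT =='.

Compute (S \ del) ∪ add:
  pre ⊆ S: {at(kitchen), key_at(k3,kitchen)} ⊆ S  — applicable
  S \ del = {at(kitchen), have(k1), key_at(k2,office)}
  ∪ add   = {at(kitchen), have(k1), have(k3), key_at(k2,office)}

== RESULT ==
["at(kitchen)", "have(k1)", "have(k3)", "key_at(k2,office)"]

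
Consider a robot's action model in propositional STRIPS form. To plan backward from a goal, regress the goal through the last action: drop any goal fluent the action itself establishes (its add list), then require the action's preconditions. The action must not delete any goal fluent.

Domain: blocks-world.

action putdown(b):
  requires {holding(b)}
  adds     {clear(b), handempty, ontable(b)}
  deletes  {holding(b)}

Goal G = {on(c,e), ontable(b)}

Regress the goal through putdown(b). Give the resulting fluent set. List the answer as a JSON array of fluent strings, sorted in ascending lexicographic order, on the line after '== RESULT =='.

Compute (G \ add) ∪ pre:
  G ∩ del = {}  (empty — regression defined)
  G \ add = {on(c,e), ontable(b)} \ {clear(b), handempty, ontable(b)} = {on(c,e)}
  ∪ pre   = {on(c,e)} ∪ {holding(b)}
          = {holding(b), on(c,e)}

== RESULT ==
["holding(b)", "on(c,e)"]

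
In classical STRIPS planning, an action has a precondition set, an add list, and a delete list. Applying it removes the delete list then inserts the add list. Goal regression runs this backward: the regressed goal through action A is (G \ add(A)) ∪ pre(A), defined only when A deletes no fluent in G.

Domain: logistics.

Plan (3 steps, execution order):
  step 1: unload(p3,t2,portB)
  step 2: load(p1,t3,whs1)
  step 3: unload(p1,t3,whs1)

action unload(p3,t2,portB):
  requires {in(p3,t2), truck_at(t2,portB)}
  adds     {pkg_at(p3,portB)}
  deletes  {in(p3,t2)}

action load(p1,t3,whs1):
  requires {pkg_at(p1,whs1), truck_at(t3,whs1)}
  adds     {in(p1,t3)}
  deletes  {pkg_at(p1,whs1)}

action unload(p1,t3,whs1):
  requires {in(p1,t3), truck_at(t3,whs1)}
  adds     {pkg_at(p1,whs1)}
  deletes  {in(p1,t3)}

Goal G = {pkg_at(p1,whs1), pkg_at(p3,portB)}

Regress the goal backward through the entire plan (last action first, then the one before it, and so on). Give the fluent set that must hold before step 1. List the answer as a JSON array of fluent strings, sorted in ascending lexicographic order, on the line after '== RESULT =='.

Work backward from the goal:
  through step 3 (unload(p1,t3,whs1)): drop {pkg_at(p1,whs1)}, keep {pkg_at(p3,portB)}, require {in(p1,t3), truck_at(t3,whs1)}
    → {in(p1,t3), pkg_at(p3,portB), truck_at(t3,whs1)}
  through step 2 (load(p1,t3,whs1)): drop {in(p1,t3)}, keep {pkg_at(p3,portB), truck_at(t3,whs1)}, require {pkg_at(p1,whs1), truck_at(t3,whs1)}
    → {pkg_at(p1,whs1), pkg_at(p3,portB), truck_at(t3,whs1)}
  through step 1 (unload(p3,t2,portB)): drop {pkg_at(p3,portB)}, keep {pkg_at(p1,whs1), truck_at(t3,whs1)}, require {in(p3,t2), truck_at(t2,portB)}
    → {in(p3,t2), pkg_at(p1,whs1), truck_at(t2,portB), truck_at(t3,whs1)}

== RESULT ==
["in(p3,t2)", "pkg_at(p1,whs1)", "truck_at(t2,portB)", "truck_at(t3,whs1)"]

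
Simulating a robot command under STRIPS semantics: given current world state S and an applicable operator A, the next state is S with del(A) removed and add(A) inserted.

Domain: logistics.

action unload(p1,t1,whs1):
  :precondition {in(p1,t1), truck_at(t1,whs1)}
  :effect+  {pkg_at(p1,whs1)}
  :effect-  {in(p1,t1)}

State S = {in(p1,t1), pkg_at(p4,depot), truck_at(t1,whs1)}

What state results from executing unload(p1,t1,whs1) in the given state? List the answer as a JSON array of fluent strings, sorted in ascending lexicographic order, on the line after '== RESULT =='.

Progress:
  pre ⊆ S: {in(p1,t1), truck_at(t1,whs1)} ⊆ S  — applicable
  S \ del = {pkg_at(p4,depot), truck_at(t1,whs1)}
  ∪ add   = {pkg_at(p1,whs1), pkg_at(p4,depot), truck_at(t1,whs1)}

== RESULT ==
["pkg_at(p1,whs1)", "pkg_at(p4,depot)", "truck_at(t1,whs1)"]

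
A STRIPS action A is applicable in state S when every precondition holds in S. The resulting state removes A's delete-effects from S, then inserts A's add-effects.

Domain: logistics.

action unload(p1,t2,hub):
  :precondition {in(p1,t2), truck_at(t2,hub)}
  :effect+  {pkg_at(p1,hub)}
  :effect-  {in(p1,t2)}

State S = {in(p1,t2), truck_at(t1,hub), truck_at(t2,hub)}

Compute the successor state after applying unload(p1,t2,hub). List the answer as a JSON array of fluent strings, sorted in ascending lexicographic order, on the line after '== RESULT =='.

Compute (S \ del) ∪ add:
  pre ⊆ S: {in(p1,t2), truck_at(t2,hub)} ⊆ S  — applicable
  S \ del = {truck_at(t1,hub), truck_at(t2,hub)}
  ∪ add   = {pkg_at(p1,hub), truck_at(t1,hub), truck_at(t2,hub)}

== RESULT ==
["pkg_at(p1,hub)", "truck_at(t1,hub)", "truck_at(t2,hub)"]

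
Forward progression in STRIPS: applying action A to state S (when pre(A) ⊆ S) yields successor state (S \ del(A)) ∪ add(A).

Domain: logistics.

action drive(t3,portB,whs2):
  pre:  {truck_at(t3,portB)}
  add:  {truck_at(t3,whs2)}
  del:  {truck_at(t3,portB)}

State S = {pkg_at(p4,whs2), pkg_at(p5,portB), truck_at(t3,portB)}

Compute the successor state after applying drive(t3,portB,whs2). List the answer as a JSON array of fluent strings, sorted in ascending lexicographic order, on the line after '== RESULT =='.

Compute (S \ del) ∪ add:
  pre ⊆ S: {truck_at(t3,portB)} ⊆ S  — applicable
  S \ del = {pkg_at(p4,whs2), pkg_at(p5,portB)}
  ∪ add   = {pkg_at(p4,whs2), pkg_at(p5,portB), truck_at(t3,whs2)}

== RESULT ==
["pkg_at(p4,whs2)", "pkg_at(p5,portB)", "truck_at(t3,whs2)"]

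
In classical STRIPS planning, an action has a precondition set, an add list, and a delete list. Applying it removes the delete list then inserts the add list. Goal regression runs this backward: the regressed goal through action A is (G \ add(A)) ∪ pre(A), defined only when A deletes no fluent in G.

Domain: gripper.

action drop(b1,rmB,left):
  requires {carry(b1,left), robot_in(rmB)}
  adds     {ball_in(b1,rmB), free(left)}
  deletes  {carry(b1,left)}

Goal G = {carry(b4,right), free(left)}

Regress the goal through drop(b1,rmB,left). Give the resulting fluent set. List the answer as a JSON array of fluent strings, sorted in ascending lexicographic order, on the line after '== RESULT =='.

Regress:
  G ∩ del = {}  (empty — regression defined)
  G \ add = {carry(b4,right), free(left)} \ {ball_in(b1,rmB), free(left)} = {carry(b4,right)}
  ∪ pre   = {carry(b4,right)} ∪ {carry(b1,left), robot_in(rmB)}
          = {carry(b1,left), carry(b4,right), robot_in(rmB)}

== RESULT ==
["carry(b1,left)", "carry(b4,right)", "robot_in(rmB)"]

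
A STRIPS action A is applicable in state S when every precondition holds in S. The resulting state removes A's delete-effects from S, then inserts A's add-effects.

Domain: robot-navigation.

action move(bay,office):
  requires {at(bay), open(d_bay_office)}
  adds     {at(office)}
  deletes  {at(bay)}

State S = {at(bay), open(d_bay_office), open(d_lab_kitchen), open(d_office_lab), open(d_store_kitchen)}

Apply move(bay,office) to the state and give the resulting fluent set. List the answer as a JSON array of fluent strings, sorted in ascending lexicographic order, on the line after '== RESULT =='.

Progress:
  pre ⊆ S: {at(bay), open(d_bay_office)} ⊆ S  — applicable
  S \ del = {open(d_bay_office), open(d_lab_kitchen), open(d_office_lab), open(d_store_kitchen)}
  ∪ add   = {at(office), open(d_bay_office), open(d_lab_kitchen), open(d_office_lab), open(d_store_kitchen)}

== RESULT ==
["at(office)", "open(d_bay_office)", "open(d_lab_kitchen)", "open(d_office_lab)", "open(d_store_kitchen)"]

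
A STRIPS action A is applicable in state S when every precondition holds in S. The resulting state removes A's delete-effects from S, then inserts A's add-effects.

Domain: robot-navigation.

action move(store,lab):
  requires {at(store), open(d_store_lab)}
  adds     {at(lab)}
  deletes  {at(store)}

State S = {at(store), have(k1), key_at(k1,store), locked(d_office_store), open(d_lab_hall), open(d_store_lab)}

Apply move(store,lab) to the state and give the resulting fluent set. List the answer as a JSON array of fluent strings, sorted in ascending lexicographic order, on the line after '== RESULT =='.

Progress:
  pre ⊆ S: {at(store), open(d_store_lab)} ⊆ S  — applicable
  S \ del = {have(k1), key_at(k1,store), locked(d_office_store), open(d_lab_hall), open(d_store_lab)}
  ∪ add   = {at(lab), have(k1), key_at(k1,store), locked(d_office_store), open(d_lab_hall), open(d_store_lab)}

== RESULT ==
["at(lab)", "have(k1)", "key_at(k1,store)", "locked(d_office_store)", "open(d_lab_hall)", "open(d_store_lab)"]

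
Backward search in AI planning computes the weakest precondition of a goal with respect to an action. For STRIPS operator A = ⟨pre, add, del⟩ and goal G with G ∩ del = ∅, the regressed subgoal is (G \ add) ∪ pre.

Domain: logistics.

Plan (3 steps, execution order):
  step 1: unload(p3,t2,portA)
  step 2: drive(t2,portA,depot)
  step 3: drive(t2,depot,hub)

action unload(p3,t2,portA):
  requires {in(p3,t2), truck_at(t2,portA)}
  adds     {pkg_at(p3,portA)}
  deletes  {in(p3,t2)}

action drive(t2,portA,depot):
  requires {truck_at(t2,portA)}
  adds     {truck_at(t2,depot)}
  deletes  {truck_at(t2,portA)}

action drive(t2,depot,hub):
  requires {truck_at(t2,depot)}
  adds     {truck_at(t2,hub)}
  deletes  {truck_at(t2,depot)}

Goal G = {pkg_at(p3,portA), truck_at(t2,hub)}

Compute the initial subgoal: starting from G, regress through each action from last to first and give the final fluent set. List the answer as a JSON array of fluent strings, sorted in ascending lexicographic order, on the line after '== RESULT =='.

Work backward from the goal:
  through step 3 (drive(t2,depot,hub)): drop {truck_at(t2,hub)}, keep {pkg_at(p3,portA)}, require {truck_at(t2,depot)}
    → {pkg_at(p3,portA), truck_at(t2,depot)}
  through step 2 (drive(t2,portA,depot)): drop {truck_at(t2,depot)}, keep {pkg_at(p3,portA)}, require {truck_at(t2,portA)}
    → {pkg_at(p3,portA), truck_at(t2,portA)}
  through step 1 (unload(p3,t2,portA)): drop {pkg_at(p3,portA)}, keep {truck_at(t2,portA)}, require {in(p3,t2), truck_at(t2,portA)}
    → {in(p3,t2), truck_at(t2,portA)}

== RESULT ==
["in(p3,t2)", "truck_at(t2,portA)"]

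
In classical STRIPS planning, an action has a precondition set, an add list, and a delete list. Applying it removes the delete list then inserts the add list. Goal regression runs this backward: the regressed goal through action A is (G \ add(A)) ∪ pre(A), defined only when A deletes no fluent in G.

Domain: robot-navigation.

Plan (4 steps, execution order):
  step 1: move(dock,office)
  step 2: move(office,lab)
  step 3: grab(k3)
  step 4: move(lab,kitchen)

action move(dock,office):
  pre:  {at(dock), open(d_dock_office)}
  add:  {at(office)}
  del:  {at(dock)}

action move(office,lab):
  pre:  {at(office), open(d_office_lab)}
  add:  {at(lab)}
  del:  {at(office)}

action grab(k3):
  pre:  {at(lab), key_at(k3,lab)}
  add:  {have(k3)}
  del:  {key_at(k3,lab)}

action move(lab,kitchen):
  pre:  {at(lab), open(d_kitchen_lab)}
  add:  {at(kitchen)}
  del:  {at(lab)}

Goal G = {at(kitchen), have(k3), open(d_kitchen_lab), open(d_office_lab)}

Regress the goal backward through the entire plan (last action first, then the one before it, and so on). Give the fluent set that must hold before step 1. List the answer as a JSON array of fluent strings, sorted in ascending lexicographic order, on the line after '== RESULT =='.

Work backward from the goal:
  through step 4 (move(lab,kitchen)): drop {at(kitchen)}, keep {have(k3), open(d_kitchen_lab), open(d_office_lab)}, require {at(lab), open(d_kitchen_lab)}
    → {at(lab), have(k3), open(d_kitchen_lab), open(d_office_lab)}
  through step 3 (grab(k3)): drop {have(k3)}, keep {at(lab), open(d_kitchen_lab), open(d_office_lab)}, require {at(lab), key_at(k3,lab)}
    → {at(lab), key_at(k3,lab), open(d_kitchen_lab), open(d_office_lab)}
  through step 2 (move(office,lab)): drop {at(lab)}, keep {key_at(k3,lab), open(d_kitchen_lab), open(d_office_lab)}, require {at(office), open(d_office_lab)}
    → {at(office), key_at(k3,lab), open(d_kitchen_lab), open(d_office_lab)}
  through step 1 (move(dock,office)): drop {at(office)}, keep {key_at(k3,lab), open(d_kitchen_lab), open(d_office_lab)}, require {at(dock), open(d_dock_office)}
    → {at(dock), key_at(k3,lab), open(d_dock_office), open(d_kitchen_lab), open(d_office_lab)}

== RESULT ==
["at(dock)", "key_at(k3,lab)", "open(d_dock_office)", "open(d_kitchen_lab)", "open(d_office_lab)"]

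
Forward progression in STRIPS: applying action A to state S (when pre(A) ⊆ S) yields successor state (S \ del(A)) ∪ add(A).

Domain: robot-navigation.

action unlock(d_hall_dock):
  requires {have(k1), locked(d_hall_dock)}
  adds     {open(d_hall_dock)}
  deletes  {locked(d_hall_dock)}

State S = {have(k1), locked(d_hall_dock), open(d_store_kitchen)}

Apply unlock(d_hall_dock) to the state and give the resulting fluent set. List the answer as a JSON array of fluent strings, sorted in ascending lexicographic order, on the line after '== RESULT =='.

Compute (S \ del) ∪ add:
  pre ⊆ S: {have(k1), locked(d_hall_dock)} ⊆ S  — applicable
  S \ del = {have(k1), open(d_store_kitchen)}
  ∪ add   = {have(k1), open(d_hall_dock), open(d_store_kitchen)}

== RESULT ==
["have(k1)", "open(d_hall_dock)", "open(d_store_kitchen)"]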